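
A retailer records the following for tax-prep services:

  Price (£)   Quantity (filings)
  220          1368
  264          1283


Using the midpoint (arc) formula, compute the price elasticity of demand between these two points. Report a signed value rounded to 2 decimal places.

%ΔQ = (1283 − 1368) / [(1368 + 1283)/2] = -85/1325.5 = -0.064126…
%ΔP = (264 − 220) / [(220 + 264)/2] = 44/242 = 0.181818…
Arc Ed = %ΔQ / %ΔP = (-85/1325.5) / (44/242) = -0.3526…

-0.35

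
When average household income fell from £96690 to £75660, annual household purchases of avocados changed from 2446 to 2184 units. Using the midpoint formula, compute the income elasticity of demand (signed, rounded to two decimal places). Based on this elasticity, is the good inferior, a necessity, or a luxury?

%ΔQ = (2184 − 2446)/[( 2446 + 2184)/2] = -262/2315 = -0.113174…
%ΔIncome = (75660 − 96690)/[( 96690 + 75660)/2] = -21030/86175 = -0.244038…
E_income = (-262/2315) / (-21030/86175) = 0.4637…
0 < E_income < 1 ⇒ normal good, necessity.

0.46; necessity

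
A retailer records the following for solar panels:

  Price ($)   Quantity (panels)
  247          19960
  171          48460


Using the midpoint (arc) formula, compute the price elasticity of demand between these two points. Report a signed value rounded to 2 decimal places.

%ΔQ = (48460 − 19960) / [(19960 + 48460)/2] = 28500/34210 = 0.833089…
%ΔP = (171 − 247) / [(247 + 171)/2] = -76/209 = -0.363636…
Arc Ed = %ΔQ / %ΔP = (28500/34210) / (-76/209) = -2.2909…

-2.29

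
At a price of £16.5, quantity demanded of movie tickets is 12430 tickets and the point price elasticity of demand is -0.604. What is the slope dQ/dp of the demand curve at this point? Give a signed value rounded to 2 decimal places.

-455.01

Ed = (dQ/dp)·(p/Q) ⇒ dQ/dp = Ed·Q/p = (-0.604)·12430/16.5 = -455.0133…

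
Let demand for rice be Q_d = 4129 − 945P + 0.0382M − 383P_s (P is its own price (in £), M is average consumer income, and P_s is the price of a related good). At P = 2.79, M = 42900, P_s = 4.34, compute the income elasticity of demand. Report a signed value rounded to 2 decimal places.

1.12

At the given values, Q_d = 4129 − 945(2.79) + 0.0382(42900) − 383(4.34) = 1469.01.
∂Q_d/∂M = 0.0382.
E = (0.0382) × (42900/1469.01) = 1.1155…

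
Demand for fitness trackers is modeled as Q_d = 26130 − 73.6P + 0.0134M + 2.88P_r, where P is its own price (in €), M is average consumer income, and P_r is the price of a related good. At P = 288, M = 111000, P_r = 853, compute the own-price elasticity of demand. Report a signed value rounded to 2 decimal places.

At the given values, Q_d = 26130 − 73.6(288) + 0.0134(111000) + 2.88(853) = 8877.24.
∂Q_d/∂P = −73.6.
E = (-73.6) × (288/8877.24) = -2.3877…

-2.39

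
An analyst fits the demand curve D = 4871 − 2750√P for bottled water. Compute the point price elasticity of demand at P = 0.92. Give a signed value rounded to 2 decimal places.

-0.59

dD/dP = −2750/(2√P) = -1433.54. At P = 0.92, D = 2233.29.
Ed = (dD/dP)·(P/D) = (-1433.54) × (0.92/2233.29) = -0.5905…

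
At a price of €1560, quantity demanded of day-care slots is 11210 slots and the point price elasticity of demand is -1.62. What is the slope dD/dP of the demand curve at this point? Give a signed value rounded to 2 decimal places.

Ed = (dD/dP)·(P/D) ⇒ dD/dP = Ed·D/P = (-1.62)·11210/1560 = -11.6411…

-11.64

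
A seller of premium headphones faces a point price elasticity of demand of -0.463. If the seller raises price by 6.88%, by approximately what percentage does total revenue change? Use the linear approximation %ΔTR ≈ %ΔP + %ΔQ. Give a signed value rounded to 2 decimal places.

+3.69%

%ΔQ ≈ Ed × %ΔP = (-0.463) × (+6.88%) = -3.1854%
%ΔTR ≈ %ΔP + %ΔQ = (+6.88%) + (-3.1854%) = +3.6946%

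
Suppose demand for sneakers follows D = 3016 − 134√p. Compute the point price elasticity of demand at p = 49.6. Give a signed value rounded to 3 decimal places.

-0.228

dD/dp = −134/(2√p) = -9.51336. At p = 49.6, D = 2072.27.
Ed = (dD/dp)·(p/D) = (-9.51336) × (49.6/2072.27) = -0.22770…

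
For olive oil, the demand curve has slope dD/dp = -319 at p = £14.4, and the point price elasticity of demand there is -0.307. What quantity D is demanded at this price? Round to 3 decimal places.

Ed = (dD/dp)·(p/D) ⇒ D = (dD/dp)·p/Ed = (-319)·14.4/(-0.307) = 14962.86644…

14962.866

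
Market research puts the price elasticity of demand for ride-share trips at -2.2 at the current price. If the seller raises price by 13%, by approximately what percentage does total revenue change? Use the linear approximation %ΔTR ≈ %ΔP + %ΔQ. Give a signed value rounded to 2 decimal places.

%ΔQ ≈ Ed × %ΔP = (-2.2) × (+13%) = -28.6000%
%ΔTR ≈ %ΔP + %ΔQ = (+13%) + (-28.6000%) = -15.6000%

-15.60%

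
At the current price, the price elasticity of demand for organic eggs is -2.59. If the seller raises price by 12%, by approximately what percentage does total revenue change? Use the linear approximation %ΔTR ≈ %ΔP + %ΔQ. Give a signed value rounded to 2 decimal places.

-19.08%

%ΔQ ≈ Ed × %ΔP = (-2.59) × (+12%) = -31.0800%
%ΔTR ≈ %ΔP + %ΔQ = (+12%) + (-31.0800%) = -19.0800%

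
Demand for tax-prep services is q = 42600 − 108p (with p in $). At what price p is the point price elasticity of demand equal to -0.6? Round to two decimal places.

147.92

Ed = −108p/(42600 − 108p). Set this equal to -0.6:
108p = 0.6·(42600 − 108p) ⇒ 108p(1 + 0.6) = 0.6·42600
p = 0.6·42600 / (108·1.6) = 147.9166…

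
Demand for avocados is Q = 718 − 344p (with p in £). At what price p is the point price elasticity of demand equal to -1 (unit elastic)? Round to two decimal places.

1.04

Ed = −344p/(718 − 344p). Set this equal to -1:
344p = 1·(718 − 344p) ⇒ 344p(1 + 1) = 1·718
p = 1·718 / (344·2) = 1.0436…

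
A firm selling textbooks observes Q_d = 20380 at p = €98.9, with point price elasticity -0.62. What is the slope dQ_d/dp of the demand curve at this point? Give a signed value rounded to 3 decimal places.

-127.761

Ed = (dQ_d/dp)·(p/Q_d) ⇒ dQ_d/dp = Ed·Q_d/p = (-0.62)·20380/98.9 = -127.76137…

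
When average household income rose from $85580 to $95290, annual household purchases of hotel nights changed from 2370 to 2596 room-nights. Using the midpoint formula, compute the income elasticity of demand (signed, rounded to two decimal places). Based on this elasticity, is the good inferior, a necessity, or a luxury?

%ΔQ = (2596 − 2370)/[( 2370 + 2596)/2] = 226/2483 = 0.091018…
%ΔIncome = (95290 − 85580)/[( 85580 + 95290)/2] = 9710/90435 = 0.107369…
E_income = (226/2483) / (9710/90435) = 0.8477…
0 < E_income < 1 ⇒ normal good, necessity.

0.85; necessity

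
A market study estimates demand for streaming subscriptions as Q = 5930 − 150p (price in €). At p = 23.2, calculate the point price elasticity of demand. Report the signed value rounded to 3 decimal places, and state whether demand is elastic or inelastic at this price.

dQ/dp = −150. At p = 23.2, Q = 5930 − 150(23.2) = 2450.
Ed = (dQ/dp)·(p/Q) = −150 × (23.2/2450) = -1.42040…
|Ed| = 1.420 > 1, so demand is elastic.

-1.420; elastic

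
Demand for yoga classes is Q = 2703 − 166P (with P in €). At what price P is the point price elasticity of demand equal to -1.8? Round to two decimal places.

10.47

Ed = −166P/(2703 − 166P). Set this equal to -1.8:
166P = 1.8·(2703 − 166P) ⇒ 166P(1 + 1.8) = 1.8·2703
P = 1.8·2703 / (166·2.8) = 10.4677…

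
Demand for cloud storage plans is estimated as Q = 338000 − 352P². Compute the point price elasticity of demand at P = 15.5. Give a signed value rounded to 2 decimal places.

dQ/dP = −2·352·P = -10912. At P = 15.5, Q = 253432.
Ed = (dQ/dP)·(P/Q) = (-10912) × (15.5/253432) = -0.6673…

-0.67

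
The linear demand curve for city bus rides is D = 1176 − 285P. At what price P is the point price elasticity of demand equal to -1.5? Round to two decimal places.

Ed = −285P/(1176 − 285P). Set this equal to -1.5:
285P = 1.5·(1176 − 285P) ⇒ 285P(1 + 1.5) = 1.5·1176
P = 1.5·1176 / (285·2.5) = 2.4757…

2.48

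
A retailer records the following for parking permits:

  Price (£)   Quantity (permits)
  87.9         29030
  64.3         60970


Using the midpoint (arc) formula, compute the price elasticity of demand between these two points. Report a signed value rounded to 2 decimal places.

-2.29

%ΔQ = (60970 − 29030) / [(29030 + 60970)/2] = 31940/45000 = 0.709777…
%ΔP = (64.3 − 87.9) / [(87.9 + 64.3)/2] = -23.6/76.1 = -0.310118…
Arc Ed = %ΔQ / %ΔP = (31940/45000) / (-23.6/76.1) = -2.2887…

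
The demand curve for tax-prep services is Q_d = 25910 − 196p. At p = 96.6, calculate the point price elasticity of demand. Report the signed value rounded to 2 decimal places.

-2.71

dQ_d/dp = −196. At p = 96.6, Q_d = 25910 − 196(96.6) = 6976.4.
Ed = (dQ_d/dp)·(p/Q_d) = −196 × (96.6/6976.4) = -2.7139…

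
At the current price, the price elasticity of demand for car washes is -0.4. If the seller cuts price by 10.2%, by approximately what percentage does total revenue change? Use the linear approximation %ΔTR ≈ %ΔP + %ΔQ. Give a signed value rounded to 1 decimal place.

-6.1%

%ΔQ ≈ Ed × %ΔP = (-0.4) × (-10.2%) = +4.0800%
%ΔTR ≈ %ΔP + %ΔQ = (-10.2%) + (+4.0800%) = -6.1200%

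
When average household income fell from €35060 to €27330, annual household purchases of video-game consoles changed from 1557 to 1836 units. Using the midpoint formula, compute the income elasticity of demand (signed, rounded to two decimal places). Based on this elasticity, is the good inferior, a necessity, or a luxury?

-0.66; inferior

%ΔQ = (1836 − 1557)/[( 1557 + 1836)/2] = 279/1696.5 = 0.164456…
%ΔIncome = (27330 − 35060)/[( 35060 + 27330)/2] = -7730/31195 = -0.247796…
E_income = (279/1696.5) / (-7730/31195) = -0.6636…
E_income < 0 ⇒ inferior good.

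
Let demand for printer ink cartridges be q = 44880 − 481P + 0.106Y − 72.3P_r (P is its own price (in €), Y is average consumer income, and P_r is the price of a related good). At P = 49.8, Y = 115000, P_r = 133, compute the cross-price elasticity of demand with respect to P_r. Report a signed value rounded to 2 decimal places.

-0.41

At the given values, q = 44880 − 481(49.8) + 0.106(115000) − 72.3(133) = 23500.3.
∂q/∂P_r = -72.3.
E = (-72.3) × (133/23500.3) = -0.4091…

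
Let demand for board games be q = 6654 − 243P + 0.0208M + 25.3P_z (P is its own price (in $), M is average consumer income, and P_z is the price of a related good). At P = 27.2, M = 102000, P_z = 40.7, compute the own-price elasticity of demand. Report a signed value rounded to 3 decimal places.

-2.068

At the given values, q = 6654 − 243(27.2) + 0.0208(102000) + 25.3(40.7) = 3195.71.
∂q/∂P = −243.
E = (-243) × (27.2/3195.71) = -2.06827…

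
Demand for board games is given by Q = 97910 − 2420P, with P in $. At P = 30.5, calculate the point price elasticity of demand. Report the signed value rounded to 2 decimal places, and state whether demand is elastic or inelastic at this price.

dQ/dP = −2420. At P = 30.5, Q = 97910 − 2420(30.5) = 24100.
Ed = (dQ/dP)·(P/Q) = −2420 × (30.5/24100) = -3.0626…
|Ed| = 3.06 > 1, so demand is elastic.

-3.06; elastic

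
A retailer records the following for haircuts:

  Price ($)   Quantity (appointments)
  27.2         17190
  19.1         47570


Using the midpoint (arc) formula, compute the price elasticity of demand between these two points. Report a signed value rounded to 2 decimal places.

%ΔQ = (47570 − 17190) / [(17190 + 47570)/2] = 30380/32380 = 0.938233…
%ΔP = (19.1 − 27.2) / [(27.2 + 19.1)/2] = -8.1/23.15 = -0.349892…
Arc Ed = %ΔQ / %ΔP = (30380/32380) / (-8.1/23.15) = -2.6814…

-2.68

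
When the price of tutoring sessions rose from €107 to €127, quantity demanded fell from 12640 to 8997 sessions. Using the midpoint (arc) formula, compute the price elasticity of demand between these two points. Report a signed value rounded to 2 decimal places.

-1.97

%ΔQ = (8997 − 12640) / [(12640 + 8997)/2] = -3643/10818.5 = -0.336737…
%ΔP = (127 − 107) / [(107 + 127)/2] = 20/117 = 0.170940…
Arc Ed = %ΔQ / %ΔP = (-3643/10818.5) / (20/117) = -1.9699…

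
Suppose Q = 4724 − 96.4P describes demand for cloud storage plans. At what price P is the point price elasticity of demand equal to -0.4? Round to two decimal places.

Ed = −96.4P/(4724 − 96.4P). Set this equal to -0.4:
96.4P = 0.4·(4724 − 96.4P) ⇒ 96.4P(1 + 0.4) = 0.4·4724
P = 0.4·4724 / (96.4·1.4) = 14.0011…

14.00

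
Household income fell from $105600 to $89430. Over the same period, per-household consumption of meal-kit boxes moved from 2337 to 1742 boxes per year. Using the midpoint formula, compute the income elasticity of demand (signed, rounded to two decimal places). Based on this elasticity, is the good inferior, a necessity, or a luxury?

%ΔQ = (1742 − 2337)/[( 2337 + 1742)/2] = -595/2039.5 = -0.291738…
%ΔIncome = (89430 − 105600)/[( 105600 + 89430)/2] = -16170/97515 = -0.165820…
E_income = (-595/2039.5) / (-16170/97515) = 1.7593…
E_income > 1 ⇒ normal good, luxury.

1.76; luxury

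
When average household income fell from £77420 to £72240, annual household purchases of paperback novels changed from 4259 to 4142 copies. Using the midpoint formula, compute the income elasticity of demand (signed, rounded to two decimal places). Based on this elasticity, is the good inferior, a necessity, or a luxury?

0.40; necessity

%ΔQ = (4142 − 4259)/[( 4259 + 4142)/2] = -117/4200.5 = -0.027853…
%ΔIncome = (72240 − 77420)/[( 77420 + 72240)/2] = -5180/74830 = -0.069223…
E_income = (-117/4200.5) / (-5180/74830) = 0.4023…
0 < E_income < 1 ⇒ normal good, necessity.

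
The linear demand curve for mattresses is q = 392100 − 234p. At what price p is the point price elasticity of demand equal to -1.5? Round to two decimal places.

1005.38

Ed = −234p/(392100 − 234p). Set this equal to -1.5:
234p = 1.5·(392100 − 234p) ⇒ 234p(1 + 1.5) = 1.5·392100
p = 1.5·392100 / (234·2.5) = 1005.3846…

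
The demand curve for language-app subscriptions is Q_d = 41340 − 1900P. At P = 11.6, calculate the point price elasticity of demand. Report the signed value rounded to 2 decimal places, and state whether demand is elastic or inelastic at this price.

-1.14; elastic

dQ_d/dP = −1900. At P = 11.6, Q_d = 41340 − 1900(11.6) = 19300.
Ed = (dQ_d/dP)·(P/Q_d) = −1900 × (11.6/19300) = -1.1419…
|Ed| = 1.14 > 1, so demand is elastic.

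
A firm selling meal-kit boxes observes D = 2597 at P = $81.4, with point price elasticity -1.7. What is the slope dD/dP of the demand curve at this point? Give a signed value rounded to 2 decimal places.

-54.24

Ed = (dD/dP)·(P/D) ⇒ dD/dP = Ed·D/P = (-1.7)·2597/81.4 = -54.2371…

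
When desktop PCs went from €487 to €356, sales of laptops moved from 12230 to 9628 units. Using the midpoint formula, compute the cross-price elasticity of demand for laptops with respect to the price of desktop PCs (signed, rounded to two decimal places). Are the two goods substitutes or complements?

0.77; substitutes

%ΔQ_{laptops} = (9628 − 12230)/avg = -2602/10929 = -0.238082…
%ΔP_{desktop PCs} = (356 − 487)/avg = -131/421.5 = -0.310794…
E_cross = (-2602/10929) / (-131/421.5) = 0.7660…
E_cross > 0 ⇒ the goods are substitutes.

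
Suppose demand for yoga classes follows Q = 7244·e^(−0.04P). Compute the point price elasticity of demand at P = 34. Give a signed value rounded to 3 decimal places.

-1.360

dQ/dP = −0.04·Q = -74.37. At P = 34, Q = 1859.25.
Ed = (dQ/dP)·(P/Q) = (-74.37) × (34/1859.25) = -1.36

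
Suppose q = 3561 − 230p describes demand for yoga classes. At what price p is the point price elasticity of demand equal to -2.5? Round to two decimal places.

Ed = −230p/(3561 − 230p). Set this equal to -2.5:
230p = 2.5·(3561 − 230p) ⇒ 230p(1 + 2.5) = 2.5·3561
p = 2.5·3561 / (230·3.5) = 11.0590…

11.06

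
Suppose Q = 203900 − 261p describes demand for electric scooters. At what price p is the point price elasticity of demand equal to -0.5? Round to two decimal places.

Ed = −261p/(203900 − 261p). Set this equal to -0.5:
261p = 0.5·(203900 − 261p) ⇒ 261p(1 + 0.5) = 0.5·203900
p = 0.5·203900 / (261·1.5) = 260.4086…

260.41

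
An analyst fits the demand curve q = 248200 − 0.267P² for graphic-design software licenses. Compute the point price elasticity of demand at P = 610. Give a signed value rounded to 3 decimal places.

dq/dP = −2·0.267·P = -325.74. At P = 610, q = 148849.3.
Ed = (dq/dP)·(P/q) = (-325.74) × (610/148849.3) = -1.33491…

-1.335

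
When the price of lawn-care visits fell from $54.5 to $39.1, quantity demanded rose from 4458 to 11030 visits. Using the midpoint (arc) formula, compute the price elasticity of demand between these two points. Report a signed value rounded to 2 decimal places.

-2.58

%ΔQ = (11030 − 4458) / [(4458 + 11030)/2] = 6572/7744 = 0.848657…
%ΔP = (39.1 − 54.5) / [(54.5 + 39.1)/2] = -15.4/46.8 = -0.329059…
Arc Ed = %ΔQ / %ΔP = (6572/7744) / (-15.4/46.8) = -2.5790…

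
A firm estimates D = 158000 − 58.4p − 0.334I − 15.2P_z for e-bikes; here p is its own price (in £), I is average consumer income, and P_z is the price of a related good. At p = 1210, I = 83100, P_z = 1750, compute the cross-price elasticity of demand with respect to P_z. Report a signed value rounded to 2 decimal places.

At the given values, D = 158000 − 58.4(1210) − 0.334(83100) − 15.2(1750) = 32980.6.
∂D/∂P_z = -15.2.
E = (-15.2) × (1750/32980.6) = -0.8065…

-0.81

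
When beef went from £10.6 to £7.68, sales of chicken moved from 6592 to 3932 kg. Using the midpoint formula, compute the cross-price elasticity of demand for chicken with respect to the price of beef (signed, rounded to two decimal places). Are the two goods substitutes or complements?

%ΔQ_{chicken} = (3932 − 6592)/avg = -2660/5262 = -0.505511…
%ΔP_{beef} = (7.68 − 10.6)/avg = -2.92/9.14 = -0.319474…
E_cross = (-2660/5262) / (-2.92/9.14) = 1.5823…
E_cross > 0 ⇒ the goods are substitutes.

1.58; substitutes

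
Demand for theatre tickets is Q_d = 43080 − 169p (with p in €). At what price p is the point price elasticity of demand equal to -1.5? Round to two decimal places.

152.95

Ed = −169p/(43080 − 169p). Set this equal to -1.5:
169p = 1.5·(43080 − 169p) ⇒ 169p(1 + 1.5) = 1.5·43080
p = 1.5·43080 / (169·2.5) = 152.9467…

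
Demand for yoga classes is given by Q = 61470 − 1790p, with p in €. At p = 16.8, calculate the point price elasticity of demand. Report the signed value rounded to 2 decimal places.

dQ/dp = −1790. At p = 16.8, Q = 61470 − 1790(16.8) = 31398.
Ed = (dQ/dp)·(p/Q) = −1790 × (16.8/31398) = -0.9577…

-0.96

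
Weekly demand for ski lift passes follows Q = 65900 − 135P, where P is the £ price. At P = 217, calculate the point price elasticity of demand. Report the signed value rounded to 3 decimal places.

dQ/dP = −135. At P = 217, Q = 65900 − 135(217) = 36605.
Ed = (dQ/dP)·(P/Q) = −135 × (217/36605) = -0.80030…

-0.800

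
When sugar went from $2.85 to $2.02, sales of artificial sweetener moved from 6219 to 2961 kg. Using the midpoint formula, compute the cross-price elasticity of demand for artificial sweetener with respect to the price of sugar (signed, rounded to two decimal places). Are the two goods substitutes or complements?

%ΔQ_{artificial sweetener} = (2961 − 6219)/avg = -3258/4590 = -0.709803…
%ΔP_{sugar} = (2.02 − 2.85)/avg = -0.83/2.435 = -0.340862…
E_cross = (-3258/4590) / (-0.83/2.435) = 2.0823…
E_cross > 0 ⇒ the goods are substitutes.

2.08; substitutes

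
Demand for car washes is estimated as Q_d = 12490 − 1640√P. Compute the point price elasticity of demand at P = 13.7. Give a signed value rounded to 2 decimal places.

-0.47

dQ_d/dP = −1640/(2√P) = -221.541. At P = 13.7, Q_d = 6419.78.
Ed = (dQ_d/dP)·(P/Q_d) = (-221.541) × (13.7/6419.78) = -0.4727…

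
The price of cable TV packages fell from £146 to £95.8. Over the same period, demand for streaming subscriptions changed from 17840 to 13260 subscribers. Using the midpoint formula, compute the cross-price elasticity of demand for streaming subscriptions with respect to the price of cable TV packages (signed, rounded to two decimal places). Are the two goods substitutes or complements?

%ΔQ_{streaming subscriptions} = (13260 − 17840)/avg = -4580/15550 = -0.294533…
%ΔP_{cable TV packages} = (95.8 − 146)/avg = -50.2/120.9 = -0.415219…
E_cross = (-4580/15550) / (-50.2/120.9) = 0.7093…
E_cross > 0 ⇒ the goods are substitutes.

0.71; substitutes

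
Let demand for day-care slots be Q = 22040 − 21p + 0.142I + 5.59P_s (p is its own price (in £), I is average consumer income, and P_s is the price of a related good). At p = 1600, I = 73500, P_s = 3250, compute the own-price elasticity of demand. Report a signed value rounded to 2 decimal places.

At the given values, Q = 22040 − 21(1600) + 0.142(73500) + 5.59(3250) = 17044.5.
∂Q/∂p = −21.
E = (-21) × (1600/17044.5) = -1.9713…

-1.97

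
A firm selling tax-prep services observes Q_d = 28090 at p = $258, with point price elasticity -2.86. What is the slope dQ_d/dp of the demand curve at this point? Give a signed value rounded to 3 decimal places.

Ed = (dQ_d/dp)·(p/Q_d) ⇒ dQ_d/dp = Ed·Q_d/p = (-2.86)·28090/258 = -311.38527…

-311.385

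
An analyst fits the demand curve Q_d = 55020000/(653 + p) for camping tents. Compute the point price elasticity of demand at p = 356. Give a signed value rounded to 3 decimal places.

-0.353

dQ_d/dp = −55020000/(653 + p)² = -54.0429. At p = 356, Q_d = 54529.2.
Ed = (dQ_d/dp)·(p/Q_d) = (-54.0429) × (356/54529.2) = -0.35282…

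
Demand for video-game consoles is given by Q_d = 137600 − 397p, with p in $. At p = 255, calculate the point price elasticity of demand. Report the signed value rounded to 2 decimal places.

-2.78

dQ_d/dp = −397. At p = 255, Q_d = 137600 − 397(255) = 36365.
Ed = (dQ_d/dp)·(p/Q_d) = −397 × (255/36365) = -2.7838…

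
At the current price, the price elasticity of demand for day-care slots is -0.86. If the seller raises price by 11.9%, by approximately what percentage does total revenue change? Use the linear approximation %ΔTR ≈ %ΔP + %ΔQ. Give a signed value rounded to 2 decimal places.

+1.67%

%ΔQ ≈ Ed × %ΔP = (-0.86) × (+11.9%) = -10.2340%
%ΔTR ≈ %ΔP + %ΔQ = (+11.9%) + (-10.2340%) = +1.6660%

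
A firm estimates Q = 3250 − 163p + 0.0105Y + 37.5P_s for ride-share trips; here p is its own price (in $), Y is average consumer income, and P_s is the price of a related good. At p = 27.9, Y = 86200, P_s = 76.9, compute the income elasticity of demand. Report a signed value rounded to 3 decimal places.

0.363

At the given values, Q = 3250 − 163(27.9) + 0.0105(86200) + 37.5(76.9) = 2491.15.
∂Q/∂Y = 0.0105.
E = (0.0105) × (86200/2491.15) = 0.36332…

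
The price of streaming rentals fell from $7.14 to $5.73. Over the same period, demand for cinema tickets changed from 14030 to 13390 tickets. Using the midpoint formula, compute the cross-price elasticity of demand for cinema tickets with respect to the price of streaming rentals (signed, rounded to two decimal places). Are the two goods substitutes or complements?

%ΔQ_{cinema tickets} = (13390 − 14030)/avg = -640/13710 = -0.046681…
%ΔP_{streaming rentals} = (5.73 − 7.14)/avg = -1.41/6.435 = -0.219114…
E_cross = (-640/13710) / (-1.41/6.435) = 0.2130…
E_cross > 0 ⇒ the goods are substitutes.

0.21; substitutes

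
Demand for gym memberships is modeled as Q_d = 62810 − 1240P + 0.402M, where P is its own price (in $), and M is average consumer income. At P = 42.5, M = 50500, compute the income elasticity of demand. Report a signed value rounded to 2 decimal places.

0.67

At the given values, Q_d = 62810 − 1240(42.5) + 0.402(50500) = 30411.
∂Q_d/∂M = 0.402.
E = (0.402) × (50500/30411) = 0.6675…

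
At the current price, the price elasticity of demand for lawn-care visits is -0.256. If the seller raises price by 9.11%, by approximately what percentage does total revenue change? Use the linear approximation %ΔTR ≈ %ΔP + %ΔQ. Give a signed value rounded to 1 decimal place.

+6.8%

%ΔQ ≈ Ed × %ΔP = (-0.256) × (+9.11%) = -2.3322%
%ΔTR ≈ %ΔP + %ΔQ = (+9.11%) + (-2.3322%) = +6.7778%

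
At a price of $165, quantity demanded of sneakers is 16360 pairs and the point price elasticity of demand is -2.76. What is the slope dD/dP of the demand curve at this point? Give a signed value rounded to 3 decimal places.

Ed = (dD/dP)·(P/D) ⇒ dD/dP = Ed·D/P = (-2.76)·16360/165 = -273.65818…

-273.658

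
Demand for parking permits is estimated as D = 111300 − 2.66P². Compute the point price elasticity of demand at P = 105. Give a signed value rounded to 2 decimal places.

dD/dP = −2·2.66·P = -558.6. At P = 105, D = 81973.5.
Ed = (dD/dP)·(P/D) = (-558.6) × (105/81973.5) = -0.7155…

-0.72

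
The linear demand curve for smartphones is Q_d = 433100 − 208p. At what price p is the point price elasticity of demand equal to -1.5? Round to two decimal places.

1249.33

Ed = −208p/(433100 − 208p). Set this equal to -1.5:
208p = 1.5·(433100 − 208p) ⇒ 208p(1 + 1.5) = 1.5·433100
p = 1.5·433100 / (208·2.5) = 1249.3269…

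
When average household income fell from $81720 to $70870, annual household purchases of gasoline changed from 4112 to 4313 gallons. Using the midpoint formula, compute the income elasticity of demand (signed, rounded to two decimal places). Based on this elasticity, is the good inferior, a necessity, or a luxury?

%ΔQ = (4313 − 4112)/[( 4112 + 4313)/2] = 201/4212.5 = 0.047715…
%ΔIncome = (70870 − 81720)/[( 81720 + 70870)/2] = -10850/76295 = -0.142211…
E_income = (201/4212.5) / (-10850/76295) = -0.3355…
E_income < 0 ⇒ inferior good.

-0.34; inferior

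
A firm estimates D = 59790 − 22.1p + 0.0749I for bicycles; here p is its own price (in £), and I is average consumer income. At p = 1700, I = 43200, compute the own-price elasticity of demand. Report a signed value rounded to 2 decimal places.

At the given values, D = 59790 − 22.1(1700) + 0.0749(43200) = 25455.68.
∂D/∂p = −22.1.
E = (-22.1) × (1700/25455.68) = -1.4758…

-1.48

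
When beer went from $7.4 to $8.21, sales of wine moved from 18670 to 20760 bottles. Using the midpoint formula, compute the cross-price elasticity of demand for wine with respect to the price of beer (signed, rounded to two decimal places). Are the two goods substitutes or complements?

%ΔQ_{wine} = (20760 − 18670)/avg = 2090/19715 = 0.106010…
%ΔP_{beer} = (8.21 − 7.4)/avg = 0.81/7.805 = 0.103779…
E_cross = (2090/19715) / (0.81/7.805) = 1.0214…
E_cross > 0 ⇒ the goods are substitutes.

1.02; substitutes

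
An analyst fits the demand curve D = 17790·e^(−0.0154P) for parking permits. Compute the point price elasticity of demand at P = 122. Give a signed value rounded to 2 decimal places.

dD/dP = −0.0154·D = -41.8547. At P = 122, D = 2717.84.
Ed = (dD/dP)·(P/D) = (-41.8547) × (122/2717.84) = -1.8788

-1.88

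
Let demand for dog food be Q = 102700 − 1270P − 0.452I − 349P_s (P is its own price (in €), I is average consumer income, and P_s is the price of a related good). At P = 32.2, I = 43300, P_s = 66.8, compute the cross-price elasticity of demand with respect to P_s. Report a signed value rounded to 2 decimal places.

-1.23

At the given values, Q = 102700 − 1270(32.2) − 0.452(43300) − 349(66.8) = 18921.2.
∂Q/∂P_s = -349.
E = (-349) × (66.8/18921.2) = -1.2321…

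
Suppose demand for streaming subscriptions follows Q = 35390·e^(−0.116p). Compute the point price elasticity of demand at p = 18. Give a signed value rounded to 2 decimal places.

-2.09

dQ/dp = −0.116·Q = -508.782. At p = 18, Q = 4386.05.
Ed = (dQ/dp)·(p/Q) = (-508.782) × (18/4386.05) = -2.088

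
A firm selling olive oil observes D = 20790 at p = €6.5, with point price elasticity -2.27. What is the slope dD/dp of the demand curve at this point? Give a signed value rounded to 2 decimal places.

-7260.51

Ed = (dD/dp)·(p/D) ⇒ dD/dp = Ed·D/p = (-2.27)·20790/6.5 = -7260.5076…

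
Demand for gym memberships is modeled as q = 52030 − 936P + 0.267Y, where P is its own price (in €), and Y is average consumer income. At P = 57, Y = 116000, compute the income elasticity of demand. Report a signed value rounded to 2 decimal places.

At the given values, q = 52030 − 936(57) + 0.267(116000) = 29650.
∂q/∂Y = 0.267.
E = (0.267) × (116000/29650) = 1.0445…

1.04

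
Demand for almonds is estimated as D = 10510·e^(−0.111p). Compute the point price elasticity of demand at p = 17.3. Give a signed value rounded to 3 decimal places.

-1.920

dD/dp = −0.111·D = -170.982. At p = 17.3, D = 1540.38.
Ed = (dD/dp)·(p/D) = (-170.982) × (17.3/1540.38) = -1.9203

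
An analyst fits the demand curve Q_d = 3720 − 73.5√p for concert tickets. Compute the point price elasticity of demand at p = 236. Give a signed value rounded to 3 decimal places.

-0.218

dQ_d/dp = −73.5/(2√p) = -2.39222. At p = 236, Q_d = 2590.87.
Ed = (dQ_d/dp)·(p/Q_d) = (-2.39222) × (236/2590.87) = -0.21790…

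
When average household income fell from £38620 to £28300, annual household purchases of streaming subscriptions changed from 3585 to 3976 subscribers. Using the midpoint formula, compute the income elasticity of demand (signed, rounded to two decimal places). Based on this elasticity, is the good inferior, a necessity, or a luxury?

-0.34; inferior

%ΔQ = (3976 − 3585)/[( 3585 + 3976)/2] = 391/3780.5 = 0.103425…
%ΔIncome = (28300 − 38620)/[( 38620 + 28300)/2] = -10320/33460 = -0.308427…
E_income = (391/3780.5) / (-10320/33460) = -0.3353…
E_income < 0 ⇒ inferior good.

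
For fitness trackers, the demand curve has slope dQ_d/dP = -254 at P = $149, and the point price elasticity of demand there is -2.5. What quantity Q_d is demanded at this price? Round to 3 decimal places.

15138.400

Ed = (dQ_d/dP)·(P/Q_d) ⇒ Q_d = (dQ_d/dP)·P/Ed = (-254)·149/(-2.5) = 15138.4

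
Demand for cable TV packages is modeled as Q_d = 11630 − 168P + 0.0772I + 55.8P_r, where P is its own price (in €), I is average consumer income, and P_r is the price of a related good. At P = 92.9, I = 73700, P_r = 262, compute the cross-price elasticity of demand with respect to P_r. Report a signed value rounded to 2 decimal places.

At the given values, Q_d = 11630 − 168(92.9) + 0.0772(73700) + 55.8(262) = 16332.04.
∂Q_d/∂P_r = 55.8.
E = (55.8) × (262/16332.04) = 0.8951…

0.90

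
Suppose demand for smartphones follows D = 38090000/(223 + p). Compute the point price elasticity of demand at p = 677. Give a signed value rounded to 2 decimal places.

dD/dp = −38090000/(223 + p)² = -47.0247. At p = 677, D = 42322.2.
Ed = (dD/dp)·(p/D) = (-47.0247) × (677/42322.2) = -0.7522…

-0.75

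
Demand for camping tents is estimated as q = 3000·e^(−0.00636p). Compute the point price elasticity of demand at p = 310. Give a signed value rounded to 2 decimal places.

dq/dp = −0.00636·q = -2.65658. At p = 310, q = 417.702.
Ed = (dq/dp)·(p/q) = (-2.65658) × (310/417.702) = -1.9716

-1.97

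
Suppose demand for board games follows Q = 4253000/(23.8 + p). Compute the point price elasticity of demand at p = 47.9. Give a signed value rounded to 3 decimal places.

dQ/dp = −4253000/(23.8 + p)² = -827.289. At p = 47.9, Q = 59316.6.
Ed = (dQ/dp)·(p/Q) = (-827.289) × (47.9/59316.6) = -0.66806…

-0.668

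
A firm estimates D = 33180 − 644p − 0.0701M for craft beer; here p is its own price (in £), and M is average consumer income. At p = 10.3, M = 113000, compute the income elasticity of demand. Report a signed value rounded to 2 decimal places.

At the given values, D = 33180 − 644(10.3) − 0.0701(113000) = 18625.5.
∂D/∂M = -0.0701.
E = (-0.0701) × (113000/18625.5) = -0.4252…

-0.43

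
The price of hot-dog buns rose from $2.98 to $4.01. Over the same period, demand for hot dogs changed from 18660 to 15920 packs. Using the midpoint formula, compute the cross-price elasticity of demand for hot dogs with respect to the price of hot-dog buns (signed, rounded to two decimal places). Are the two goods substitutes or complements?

%ΔQ_{hot dogs} = (15920 − 18660)/avg = -2740/17290 = -0.158473…
%ΔP_{hot-dog buns} = (4.01 − 2.98)/avg = 1.03/3.495 = 0.294706…
E_cross = (-2740/17290) / (1.03/3.495) = -0.5377…
E_cross < 0 ⇒ the goods are complements.

-0.54; complements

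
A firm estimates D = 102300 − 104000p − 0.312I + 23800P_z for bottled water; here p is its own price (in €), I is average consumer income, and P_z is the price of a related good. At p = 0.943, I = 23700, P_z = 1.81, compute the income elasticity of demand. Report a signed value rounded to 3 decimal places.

At the given values, D = 102300 − 104000(0.943) − 0.312(23700) + 23800(1.81) = 39911.6.
∂D/∂I = -0.312.
E = (-0.312) × (23700/39911.6) = -0.18526…

-0.185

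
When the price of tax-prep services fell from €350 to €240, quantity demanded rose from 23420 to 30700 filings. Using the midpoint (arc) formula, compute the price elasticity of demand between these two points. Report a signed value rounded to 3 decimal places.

-0.721

%ΔQ = (30700 − 23420) / [(23420 + 30700)/2] = 7280/27060 = 0.269031…
%ΔP = (240 − 350) / [(350 + 240)/2] = -110/295 = -0.372881…
Arc Ed = %ΔQ / %ΔP = (7280/27060) / (-110/295) = -0.72149…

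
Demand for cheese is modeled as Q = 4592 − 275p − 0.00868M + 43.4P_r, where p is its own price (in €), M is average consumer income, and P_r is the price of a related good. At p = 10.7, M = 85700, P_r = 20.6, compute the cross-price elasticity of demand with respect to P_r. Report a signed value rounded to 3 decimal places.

0.497

At the given values, Q = 4592 − 275(10.7) − 0.00868(85700) + 43.4(20.6) = 1799.664.
∂Q/∂P_r = 43.4.
E = (43.4) × (20.6/1799.664) = 0.49678…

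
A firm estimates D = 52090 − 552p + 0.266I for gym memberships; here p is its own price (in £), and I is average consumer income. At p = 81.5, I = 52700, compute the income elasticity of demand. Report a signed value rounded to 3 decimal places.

0.664

At the given values, D = 52090 − 552(81.5) + 0.266(52700) = 21120.2.
∂D/∂I = 0.266.
E = (0.266) × (52700/21120.2) = 0.66373…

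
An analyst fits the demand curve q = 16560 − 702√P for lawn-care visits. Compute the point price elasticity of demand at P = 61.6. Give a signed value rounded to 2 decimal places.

-0.25

dq/dP = −702/(2√P) = -44.7215. At P = 61.6, q = 11050.3.
Ed = (dq/dP)·(P/q) = (-44.7215) × (61.6/11050.3) = -0.2493…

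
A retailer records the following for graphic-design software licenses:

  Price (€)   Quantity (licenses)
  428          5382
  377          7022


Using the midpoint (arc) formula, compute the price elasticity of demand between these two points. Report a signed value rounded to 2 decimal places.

-2.09

%ΔQ = (7022 − 5382) / [(5382 + 7022)/2] = 1640/6202 = 0.264430…
%ΔP = (377 − 428) / [(428 + 377)/2] = -51/402.5 = -0.126708…
Arc Ed = %ΔQ / %ΔP = (1640/6202) / (-51/402.5) = -2.0869…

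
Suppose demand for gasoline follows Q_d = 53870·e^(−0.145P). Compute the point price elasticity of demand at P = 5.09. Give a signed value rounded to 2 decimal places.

dQ_d/dP = −0.145·Q_d = -3734.08. At P = 5.09, Q_d = 25752.3.
Ed = (dQ_d/dP)·(P/Q_d) = (-3734.08) × (5.09/25752.3) = -0.7380…

-0.74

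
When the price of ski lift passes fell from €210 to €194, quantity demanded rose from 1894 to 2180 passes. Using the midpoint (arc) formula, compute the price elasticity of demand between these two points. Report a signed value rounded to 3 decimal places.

-1.773

%ΔQ = (2180 − 1894) / [(1894 + 2180)/2] = 286/2037 = 0.140402…
%ΔP = (194 − 210) / [(210 + 194)/2] = -16/202 = -0.079207…
Arc Ed = %ΔQ / %ΔP = (286/2037) / (-16/202) = -1.77258…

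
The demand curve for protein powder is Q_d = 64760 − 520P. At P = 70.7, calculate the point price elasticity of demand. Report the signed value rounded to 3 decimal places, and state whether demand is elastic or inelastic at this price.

-1.313; elastic

dQ_d/dP = −520. At P = 70.7, Q_d = 64760 − 520(70.7) = 27996.
Ed = (dQ_d/dP)·(P/Q_d) = −520 × (70.7/27996) = -1.31318…
|Ed| = 1.313 > 1, so demand is elastic.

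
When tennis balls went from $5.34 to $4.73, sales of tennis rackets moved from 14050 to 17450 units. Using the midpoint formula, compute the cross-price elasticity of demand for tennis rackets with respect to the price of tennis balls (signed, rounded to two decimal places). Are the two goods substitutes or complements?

%ΔQ_{tennis rackets} = (17450 − 14050)/avg = 3400/15750 = 0.215873…
%ΔP_{tennis balls} = (4.73 − 5.34)/avg = -0.61/5.035 = -0.121151…
E_cross = (3400/15750) / (-0.61/5.035) = -1.7818…
E_cross < 0 ⇒ the goods are complements.

-1.78; complements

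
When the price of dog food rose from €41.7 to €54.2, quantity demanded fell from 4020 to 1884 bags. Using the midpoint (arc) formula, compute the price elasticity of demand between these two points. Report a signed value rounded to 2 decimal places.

-2.78

%ΔQ = (1884 − 4020) / [(4020 + 1884)/2] = -2136/2952 = -0.723577…
%ΔP = (54.2 − 41.7) / [(41.7 + 54.2)/2] = 12.5/47.95 = 0.260688…
Arc Ed = %ΔQ / %ΔP = (-2136/2952) / (12.5/47.95) = -2.7756…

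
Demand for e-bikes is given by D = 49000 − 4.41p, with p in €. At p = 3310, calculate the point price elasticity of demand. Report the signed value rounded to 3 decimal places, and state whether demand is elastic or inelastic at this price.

dD/dp = −4.41. At p = 3310, D = 49000 − 4.41(3310) = 34402.9.
Ed = (dD/dp)·(p/D) = −4.41 × (3310/34402.9) = -0.42429…
|Ed| = 0.424 < 1, so demand is inelastic.

-0.424; inelastic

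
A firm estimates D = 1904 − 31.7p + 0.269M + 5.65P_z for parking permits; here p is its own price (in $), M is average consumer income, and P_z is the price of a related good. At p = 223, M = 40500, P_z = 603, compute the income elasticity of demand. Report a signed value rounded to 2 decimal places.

At the given values, D = 1904 − 31.7(223) + 0.269(40500) + 5.65(603) = 9136.35.
∂D/∂M = 0.269.
E = (0.269) × (40500/9136.35) = 1.1924…

1.19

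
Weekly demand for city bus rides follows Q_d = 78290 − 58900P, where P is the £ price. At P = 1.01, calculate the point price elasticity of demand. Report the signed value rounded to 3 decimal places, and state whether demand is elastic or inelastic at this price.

dQ_d/dP = −58900. At P = 1.01, Q_d = 78290 − 58900(1.01) = 18801.
Ed = (dQ_d/dP)·(P/Q_d) = −58900 × (1.01/18801) = -3.16414…
|Ed| = 3.164 > 1, so demand is elastic.

-3.164; elastic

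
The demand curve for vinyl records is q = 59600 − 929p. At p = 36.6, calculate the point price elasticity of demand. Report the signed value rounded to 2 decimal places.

dq/dp = −929. At p = 36.6, q = 59600 − 929(36.6) = 25598.6.
Ed = (dq/dp)·(p/q) = −929 × (36.6/25598.6) = -1.3282…

-1.33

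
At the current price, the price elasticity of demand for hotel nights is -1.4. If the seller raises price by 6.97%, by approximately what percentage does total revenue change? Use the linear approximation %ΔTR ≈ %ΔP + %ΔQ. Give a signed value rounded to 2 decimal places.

-2.79%

%ΔQ ≈ Ed × %ΔP = (-1.4) × (+6.97%) = -9.7580%
%ΔTR ≈ %ΔP + %ΔQ = (+6.97%) + (-9.7580%) = -2.7880%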